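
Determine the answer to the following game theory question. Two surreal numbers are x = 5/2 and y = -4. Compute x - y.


x = 5/2, y = -4
Converting to common denominator: 2
x = 5/2, y = -8/2
x - y = 5/2 - -4 = 13/2

13/2


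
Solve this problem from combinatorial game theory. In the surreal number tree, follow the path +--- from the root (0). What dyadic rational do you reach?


Sign expansion: +---
Rule: track bounds (lo, hi), initially (-inf, +inf). On '+', the current value becomes lo and we move to the simplest number in (value, hi): value + 1 if hi = +inf, otherwise the midpoint (value + hi)/2. On '-', the current value becomes hi and we move to value - 1 if lo = -inf, otherwise the midpoint (lo + value)/2.
Start at 0.
Step 1: sign = +, move right. Bounds: (0, +inf). Value = 1
Step 2: sign = -, move left. Bounds: (0, 1). Value = 1/2
Step 3: sign = -, move left. Bounds: (0, 1/2). Value = 1/4
Step 4: sign = -, move left. Bounds: (0, 1/4). Value = 1/8
The surreal number with sign expansion +--- is 1/8.

1/8


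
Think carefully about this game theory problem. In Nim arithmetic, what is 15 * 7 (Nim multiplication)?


Nim multiplication is bilinear over XOR: (u XOR v) * w = (u*w) XOR (v*w).
So we split each operand into its bit components and XOR the pairwise Nim products.
15 = 1 + 2 + 4 + 8 (as XOR of powers of 2).
7 = 1 + 2 + 4 (as XOR of powers of 2).
Using the standard Nim-product table on single bits:
  2*2 = 3,   2*4 = 8,   2*8 = 12,
  4*4 = 6,   4*8 = 11,  8*8 = 13,
and  1*x = x (identity), k*l = l*k (commutative).
Pairwise Nim products:
  1 * 1 = 1
  1 * 2 = 2
  1 * 4 = 4
  2 * 1 = 2
  2 * 2 = 3
  2 * 4 = 8
  4 * 1 = 4
  4 * 2 = 8
  4 * 4 = 6
  8 * 1 = 8
  8 * 2 = 12
  8 * 4 = 11
XOR them: 1 XOR 2 XOR 4 XOR 2 XOR 3 XOR 8 XOR 4 XOR 8 XOR 6 XOR 8 XOR 12 XOR 11 = 11.
Result: 15 * 7 = 11 (in Nim).

11


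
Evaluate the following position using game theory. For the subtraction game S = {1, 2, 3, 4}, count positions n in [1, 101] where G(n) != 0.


Subtraction set S = {1, 2, 3, 4}, so G(n) = n mod 5.
G(n) = 0 when n is a multiple of 5.
Multiples of 5 in [1, 101]: 20
N-positions (nonzero Grundy) = 101 - 20 = 81

81


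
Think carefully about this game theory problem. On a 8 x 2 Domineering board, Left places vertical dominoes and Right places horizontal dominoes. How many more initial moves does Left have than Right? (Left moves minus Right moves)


Board is 8 x 2 (rows x cols).
Left (vertical) placements: (rows-1) * cols = 7 * 2 = 14
Right (horizontal) placements: rows * (cols-1) = 8 * 1 = 8
Advantage = Left - Right = 14 - 8 = 6

6


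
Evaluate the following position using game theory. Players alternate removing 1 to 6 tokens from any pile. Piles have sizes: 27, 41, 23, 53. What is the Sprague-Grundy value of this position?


Subtraction set: {1, 2, 3, 4, 5, 6}
For this subtraction set, G(n) = n mod 7 (period = max + 1 = 7).
Pile 1 (size 27): G(27) = 27 mod 7 = 6
Pile 2 (size 41): G(41) = 41 mod 7 = 6
Pile 3 (size 23): G(23) = 23 mod 7 = 2
Pile 4 (size 53): G(53) = 53 mod 7 = 4
Total Grundy value = XOR of all: 6 XOR 6 XOR 2 XOR 4 = 6

6


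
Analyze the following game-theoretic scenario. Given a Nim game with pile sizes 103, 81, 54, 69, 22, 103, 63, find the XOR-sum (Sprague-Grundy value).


We need the XOR (exclusive or) of all pile sizes.
After XOR-ing pile 1 (size 103): 0 XOR 103 = 103
After XOR-ing pile 2 (size 81): 103 XOR 81 = 54
After XOR-ing pile 3 (size 54): 54 XOR 54 = 0
After XOR-ing pile 4 (size 69): 0 XOR 69 = 69
After XOR-ing pile 5 (size 22): 69 XOR 22 = 83
After XOR-ing pile 6 (size 103): 83 XOR 103 = 52
After XOR-ing pile 7 (size 63): 52 XOR 63 = 11
The Nim-value of this position is 11.

11


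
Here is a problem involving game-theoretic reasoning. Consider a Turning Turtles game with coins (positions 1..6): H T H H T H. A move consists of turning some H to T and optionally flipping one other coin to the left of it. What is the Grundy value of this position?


Coins: H T H H T H
Key fact: a single head at position k behaves exactly like a Nim heap of size k (turning it to T and optionally flipping a coin at j < k corresponds to moving the heap from k to j, or to 0), and heads combine as a disjunctive sum (two heads at the same place would cancel, matching j XOR j = 0). So the Nim-value is the XOR of the 1-indexed positions of the heads.
Face-up positions (1-indexed): [1, 3, 4, 6]
XOR 0 with 1: 0 XOR 1 = 1
XOR 1 with 3: 1 XOR 3 = 2
XOR 2 with 4: 2 XOR 4 = 6
XOR 6 with 6: 6 XOR 6 = 0
Nim-value = 0

0


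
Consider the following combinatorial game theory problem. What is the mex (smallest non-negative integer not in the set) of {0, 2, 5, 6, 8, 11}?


Set = {0, 2, 5, 6, 8, 11}
0 is in the set.
1 is NOT in the set. This is the mex.
mex = 1

1


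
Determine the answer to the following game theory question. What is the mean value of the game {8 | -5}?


Game = {8 | -5}, a switch {a | b} with numbers a > b.
Its thermograph has left wall a - t and right wall b + t, which meet at t = (a - b)/2, where both equal (a + b)/2. So the mast (mean value) is at (a + b)/2.
Mean = (8 + (-5))/2 = 3/2 = 3/2

3/2


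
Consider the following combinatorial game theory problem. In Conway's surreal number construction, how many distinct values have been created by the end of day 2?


Day 0: {|} = 0 is born. Count = 1.
Day n: the number of surreal numbers born by day n is 2^(n+1) - 1.
By day 0: 2^1 - 1 = 1
By day 1: 2^2 - 1 = 3
By day 2: 2^3 - 1 = 7
By day 2: 7 surreal numbers.

7


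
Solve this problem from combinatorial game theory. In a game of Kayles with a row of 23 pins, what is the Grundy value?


Kayles: a move removes 1 or 2 adjacent pins from a contiguous row.
Removing pins from a row of k leaves two independent rows (a, b) with a + b = k - 1 (one pin) or a + b = k - 2 (two pins); an end removal gives a = 0.
By Sprague-Grundy, G(k) = mex{ G(a) XOR G(b) } over all these splits. G(0) = 0.
G(1): splits (0,0):0^0=0 -> mex({0}) = 1
G(2): splits (0,1):0^1=1 (0,0):0^0=0 -> mex({0, 1}) = 2
G(3): splits (0,2):0^2=2 (1,1):1^1=0 (0,1):0^1=1 -> mex({0, 1, 2}) = 3
G(4): splits (0,3):0^3=3 (1,2):1^2=3 (0,2):0^2=2 (1,1):1^1=0 -> mex({0, 2, 3}) = 1
G(5): splits (0,4):0^1=1 (1,3):1^3=2 (2,2):2^2=0 (0,3):0^3=3 (1,2):1^2=3 -> mex({0, 1, 2, 3}) = 4
G(6) = mex({0, 1, 2, 4}) = 3
G(7) = mex({0, 1, 3, 4, 5}) = 2
G(8) = mex({0, 2, 3, 5, 6}) = 1
G(9) = mex({0, 1, 2, 3, 6, 7}) = 4
G(10) = mex({0, 1, 3, 4, 5, 7}) = 2
G(11) = mex({0, 1, 2, 3, 4, 5}) = 6
G(12) = mex({0, 1, 2, 3, 5, 6, 7}) = 4
G(13) = mex({0, 2, 3, 4, 6, 7}) = 1
G(14) = mex({0, 1, 4, 5, 6, 7}) = 2
G(15) = mex({0, 1, 2, 3, 4, 5, 6}) = 7
G(16) = mex({0, 2, 3, 5, 6, 7}) = 1
G(17) = mex({0, 1, 2, 3, 5, 6, 7}) = 4
G(18) = mex({0, 1, 2, 4, 5, 6}) = 3
G(19) = mex({0, 1, 3, 4, 5, 7}) = 2
G(20) = mex({0, 2, 3, 4, 5, 6, 7}) = 1
G(21) = mex({0, 1, 2, 3, 5, 6, 7}) = 4
G(22) = mex({0, 1, 2, 3, 4, 5, 7}) = 6
G(23) = mex({0, 1, 2, 3, 4, 5, 6}) = 7
Therefore G(23) = 7.

7


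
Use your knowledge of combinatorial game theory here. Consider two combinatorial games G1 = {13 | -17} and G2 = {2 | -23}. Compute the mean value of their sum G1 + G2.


G1 = {13 | -17}, G2 = {2 | -23}
Each is a switch {a | b} with numbers a > b; its mean value is (a + b)/2, and mean value is additive over game sums: m(G1 + G2) = m(G1) + m(G2).
Mean of G1 = (13 + (-17))/2 = -4/2 = -2
Mean of G2 = (2 + (-23))/2 = -21/2 = -21/2
Mean of G1 + G2 = -2 + -21/2 = -25/2

-25/2


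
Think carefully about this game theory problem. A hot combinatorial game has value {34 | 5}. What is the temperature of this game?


The game is {34 | 5}, a switch {a | b} with numbers a > b.
Cooling {a | b} by t gives {a - t | b + t}, which stops being hot when a - t = b + t, i.e. at t = (a - b)/2. So the temperature of a switch is (a - b)/2.
Temperature = (Left option - Right option) / 2
= (34 - (5)) / 2
= 29 / 2
= 29/2

29/2


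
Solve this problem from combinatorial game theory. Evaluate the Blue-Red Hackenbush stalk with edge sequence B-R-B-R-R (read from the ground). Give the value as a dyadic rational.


Edges (from ground): B-R-B-R-R
By Berlekamp's sign-expansion rule, a Blue-Red Hackenbush stalk has the value of the surreal number whose sign sequence is the edge sequence with B -> + and R -> -.
Sign sequence: +-+--
Trace the sign expansion in the surreal number tree, starting from 0:
Edge 1: B (sign +) -> bounds (0, +inf), value = 1
Edge 2: R (sign -) -> bounds (0, 1), value = 1/2
Edge 3: B (sign +) -> bounds (1/2, 1), value = 3/4
Edge 4: R (sign -) -> bounds (1/2, 3/4), value = 5/8
Edge 5: R (sign -) -> bounds (1/2, 5/8), value = 9/16
Game value = 9/16

9/16


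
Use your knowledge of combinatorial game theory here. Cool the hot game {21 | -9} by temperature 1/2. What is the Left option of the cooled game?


Original game: {21 | -9} (a switch {a | b} with a > b).
Cooling by t (for t below the temperature (a - b)/2 = 15) taxes each move by t: {a | b} cooled by t is {a - t | b + t}.
Cooling amount: t = 1/2
Cooled Left option: 21 - 1/2 = 41/2
Cooled Right option: -9 + 1/2 = -17/2
Cooled game: {41/2 | -17/2}
Left option = 41/2

41/2


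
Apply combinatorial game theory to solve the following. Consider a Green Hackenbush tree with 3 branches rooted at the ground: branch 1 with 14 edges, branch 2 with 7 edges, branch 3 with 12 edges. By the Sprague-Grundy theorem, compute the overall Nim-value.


The tree has 3 branches from the ground vertex.
In Green Hackenbush, the Nim-value of a simple path of length k is k.
Branch 1: length 14, Nim-value = 14
Branch 2: length 7, Nim-value = 7
Branch 3: length 12, Nim-value = 12
Total Nim-value = XOR of all branch values:
0 XOR 14 = 14
14 XOR 7 = 9
9 XOR 12 = 5
Nim-value of the tree = 5

5


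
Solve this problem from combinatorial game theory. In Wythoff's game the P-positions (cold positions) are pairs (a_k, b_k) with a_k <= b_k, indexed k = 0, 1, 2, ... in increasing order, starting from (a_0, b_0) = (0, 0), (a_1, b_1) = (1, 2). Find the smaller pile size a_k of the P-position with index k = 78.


By Wythoff's theorem, a_k = floor(k * phi) and b_k = floor(k * phi^2) = a_k + k, where phi = (1 + sqrt(5))/2 is the golden ratio.
phi = (1 + sqrt(5))/2 = 1.618034
k = 78
k * phi = 78 * 1.618034 = 126.206651
a_78 = floor(k * phi) = 126

126


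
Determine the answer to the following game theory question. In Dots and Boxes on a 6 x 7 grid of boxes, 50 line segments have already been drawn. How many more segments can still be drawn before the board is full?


Grid: 6 x 7 boxes, i.e. 7 rows and 8 columns of dots.
Horizontal edges: (rows + 1) * cols = 7 * 7 = 49
Vertical edges: rows * (cols + 1) = 6 * 8 = 48
Total edges: 49 + 48 = 97
Edges drawn: 50
Remaining: 97 - 50 = 47

47


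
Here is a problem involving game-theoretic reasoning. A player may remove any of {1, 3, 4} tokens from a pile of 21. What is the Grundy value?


The subtraction set is S = {1, 3, 4}.
G(k) = mex{ G(k - s) : s in S, s <= k }. We compute iteratively: G(0) = 0.
G(1) = mex({0}) = 1
G(2) = mex({1}) = 0
G(3) = mex({0}) = 1
G(4) = mex({0, 1}) = 2
G(5) = mex({0, 1, 2}) = 3
G(6) = mex({0, 1, 3}) = 2
G(7) = mex({1, 2}) = 0
G(8) = mex({0, 2, 3}) = 1
G(9) = mex({1, 2, 3}) = 0
G(10) = mex({0, 2}) = 1
Observe that G(7)..G(10) = 0, 1, 0, 1 repeats G(0)..G(3) = 0, 1, 0, 1.
For k >= max(S) = 4, G(k) is determined by the previous 4 values G(k-4)..G(k-1); a window of 4 consecutive values has recurred shifted by 7, so by induction G(k + 7) = G(k) for all k >= 0: the sequence is periodic from the start with period 7.
One period: G(0..6) = 0, 1, 0, 1, 2, 3, 2.
21 mod 7 = 0, so G(21) = G(0) = 0.

0


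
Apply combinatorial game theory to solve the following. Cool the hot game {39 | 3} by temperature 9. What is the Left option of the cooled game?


Original game: {39 | 3} (a switch {a | b} with a > b).
Cooling by t (for t below the temperature (a - b)/2 = 18) taxes each move by t: {a | b} cooled by t is {a - t | b + t}.
Cooling amount: t = 9
Cooled Left option: 39 - 9 = 30
Cooled Right option: 3 + 9 = 12
Cooled game: {30 | 12}
Left option = 30

30


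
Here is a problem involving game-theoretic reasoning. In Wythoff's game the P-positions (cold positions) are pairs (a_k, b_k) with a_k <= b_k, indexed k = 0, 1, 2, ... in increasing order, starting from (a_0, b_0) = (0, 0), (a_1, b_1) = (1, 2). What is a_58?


By Wythoff's theorem, a_k = floor(k * phi) and b_k = floor(k * phi^2) = a_k + k, where phi = (1 + sqrt(5))/2 is the golden ratio.
phi = (1 + sqrt(5))/2 = 1.618034
k = 58
k * phi = 58 * 1.618034 = 93.845971
a_58 = floor(k * phi) = 93

93


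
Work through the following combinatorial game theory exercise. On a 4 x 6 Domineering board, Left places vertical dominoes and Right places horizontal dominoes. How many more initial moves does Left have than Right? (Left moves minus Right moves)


Board is 4 x 6 (rows x cols).
Left (vertical) placements: (rows-1) * cols = 3 * 6 = 18
Right (horizontal) placements: rows * (cols-1) = 4 * 5 = 20
Advantage = Left - Right = 18 - 20 = -2

-2


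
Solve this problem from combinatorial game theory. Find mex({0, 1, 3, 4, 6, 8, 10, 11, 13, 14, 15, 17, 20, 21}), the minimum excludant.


Set = {0, 1, 3, 4, 6, 8, 10, 11, 13, 14, 15, 17, 20, 21}
0 is in the set.
1 is in the set.
2 is NOT in the set. This is the mex.
mex = 2

2


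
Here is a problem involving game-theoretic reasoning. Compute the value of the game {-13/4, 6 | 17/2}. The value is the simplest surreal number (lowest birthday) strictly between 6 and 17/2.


Left options: {-13/4, 6}, max = 6
Right options: {17/2}, min = 17/2
All options are numbers and max(Left) < min(Right), so by the simplicity theorem the value is the simplest (earliest-born) number strictly between 6 and 17/2.
Integers 7 through 8 all lie strictly between 6 and 17/2.
Among integers, the simplest (lowest birthday = smallest |n|; 0 is born on day 0, +-n on day n) is 7.
No non-integer in the interval can be simpler: if x is a non-integer in the interval, then floor(x) or ceil(x) also lies in the interval (the interval contains an integer), and both are proper prefixes of x's sign expansion, i.e. born earlier. So the game value is 7.
Game value = 7

7


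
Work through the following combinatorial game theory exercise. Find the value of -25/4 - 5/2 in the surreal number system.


x = -25/4, y = 5/2
Converting to common denominator: 4
x = -25/4, y = 10/4
x - y = -25/4 - 5/2 = -35/4

-35/4


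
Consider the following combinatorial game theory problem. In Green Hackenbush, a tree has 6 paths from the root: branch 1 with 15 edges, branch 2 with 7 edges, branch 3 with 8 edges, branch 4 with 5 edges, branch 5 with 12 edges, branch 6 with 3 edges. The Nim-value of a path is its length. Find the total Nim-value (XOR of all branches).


The tree has 6 branches from the ground vertex.
In Green Hackenbush, the Nim-value of a simple path of length k is k.
Branch 1: length 15, Nim-value = 15
Branch 2: length 7, Nim-value = 7
Branch 3: length 8, Nim-value = 8
Branch 4: length 5, Nim-value = 5
Branch 5: length 12, Nim-value = 12
Branch 6: length 3, Nim-value = 3
Total Nim-value = XOR of all branch values:
0 XOR 15 = 15
15 XOR 7 = 8
8 XOR 8 = 0
0 XOR 5 = 5
5 XOR 12 = 9
9 XOR 3 = 10
Nim-value of the tree = 10

10


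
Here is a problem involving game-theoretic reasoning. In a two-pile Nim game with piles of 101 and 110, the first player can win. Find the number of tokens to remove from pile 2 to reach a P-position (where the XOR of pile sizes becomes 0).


Piles: 101 and 110
Current XOR: 101 XOR 110 = 11 (non-zero, so this is an N-position).
To make the XOR zero, we need to find a move that balances the piles.
For pile 2 (size 110): target = 110 XOR 11 = 101
We reduce pile 2 from 110 to 101.
Tokens removed: 110 - 101 = 9
Verification: 101 XOR 101 = 0

9


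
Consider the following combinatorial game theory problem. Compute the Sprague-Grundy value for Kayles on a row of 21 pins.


Kayles: a move removes 1 or 2 adjacent pins from a contiguous row.
Removing pins from a row of k leaves two independent rows (a, b) with a + b = k - 1 (one pin) or a + b = k - 2 (two pins); an end removal gives a = 0.
By Sprague-Grundy, G(k) = mex{ G(a) XOR G(b) } over all these splits. G(0) = 0.
G(1): splits (0,0):0^0=0 -> mex({0}) = 1
G(2): splits (0,1):0^1=1 (0,0):0^0=0 -> mex({0, 1}) = 2
G(3): splits (0,2):0^2=2 (1,1):1^1=0 (0,1):0^1=1 -> mex({0, 1, 2}) = 3
G(4): splits (0,3):0^3=3 (1,2):1^2=3 (0,2):0^2=2 (1,1):1^1=0 -> mex({0, 2, 3}) = 1
G(5): splits (0,4):0^1=1 (1,3):1^3=2 (2,2):2^2=0 (0,3):0^3=3 (1,2):1^2=3 -> mex({0, 1, 2, 3}) = 4
G(6) = mex({0, 1, 2, 4}) = 3
G(7) = mex({0, 1, 3, 4, 5}) = 2
G(8) = mex({0, 2, 3, 5, 6}) = 1
G(9) = mex({0, 1, 2, 3, 6, 7}) = 4
G(10) = mex({0, 1, 3, 4, 5, 7}) = 2
G(11) = mex({0, 1, 2, 3, 4, 5}) = 6
G(12) = mex({0, 1, 2, 3, 5, 6, 7}) = 4
G(13) = mex({0, 2, 3, 4, 6, 7}) = 1
G(14) = mex({0, 1, 4, 5, 6, 7}) = 2
G(15) = mex({0, 1, 2, 3, 4, 5, 6}) = 7
G(16) = mex({0, 2, 3, 5, 6, 7}) = 1
G(17) = mex({0, 1, 2, 3, 5, 6, 7}) = 4
G(18) = mex({0, 1, 2, 4, 5, 6}) = 3
G(19) = mex({0, 1, 3, 4, 5, 7}) = 2
G(20) = mex({0, 2, 3, 4, 5, 6, 7}) = 1
G(21) = mex({0, 1, 2, 3, 5, 6, 7}) = 4
Therefore G(21) = 4.

4


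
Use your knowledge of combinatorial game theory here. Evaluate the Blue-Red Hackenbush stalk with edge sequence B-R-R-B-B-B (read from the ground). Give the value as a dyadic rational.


Edges (from ground): B-R-R-B-B-B
By Berlekamp's sign-expansion rule, a Blue-Red Hackenbush stalk has the value of the surreal number whose sign sequence is the edge sequence with B -> + and R -> -.
Sign sequence: +--+++
Trace the sign expansion in the surreal number tree, starting from 0:
Edge 1: B (sign +) -> bounds (0, +inf), value = 1
Edge 2: R (sign -) -> bounds (0, 1), value = 1/2
Edge 3: R (sign -) -> bounds (0, 1/2), value = 1/4
Edge 4: B (sign +) -> bounds (1/4, 1/2), value = 3/8
Edge 5: B (sign +) -> bounds (3/8, 1/2), value = 7/16
Edge 6: B (sign +) -> bounds (7/16, 1/2), value = 15/32
Game value = 15/32

15/32


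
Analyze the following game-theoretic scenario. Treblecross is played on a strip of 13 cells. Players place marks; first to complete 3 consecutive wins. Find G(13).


Treblecross: place X on empty cells; 3-in-a-row wins.
Playing within two cells of an existing X lets the opponent win at once, so sensible play treats the cells i-2..i+2 around each X as dead. The player left with no safe cell loses, so this is a normal-play take-away game on strips of safe cells.
Placing X at cell i (0-indexed) of a strip of k safe cells leaves independent strips of sizes max(0, i-2) and max(0, k-i-3). Hence G(k) = mex{ G(max(0,i-2)) XOR G(max(0,k-i-3)) : 0 <= i < k }, with G(0) = 0.
G(1): splits (0,0):0^0=0 -> mex({0}) = 1
G(2): splits (0,0):0^0=0 -> mex({0}) = 1
G(3): splits (0,0):0^0=0 -> mex({0}) = 1
G(4): splits (0,1):0^1=1 (0,0):0^0=0 -> mex({0, 1}) = 2
G(5): splits (0,2):0^1=1 (0,1):0^1=1 (0,0):0^0=0 -> mex({0, 1}) = 2
G(6) = mex({1}) = 0
G(7) = mex({0, 1, 2}) = 3
G(8) = mex({0, 1, 2}) = 3
G(9) = mex({0, 2}) = 1
G(10) = mex({0, 2, 3}) = 1
G(11) = mex({0, 3}) = 1
G(12) = mex({1, 3}) = 0
G(13) = mex({0, 1, 2, 3}) = 4
Therefore G(13) = 4.

4


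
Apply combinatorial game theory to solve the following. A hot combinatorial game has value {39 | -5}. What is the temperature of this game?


The game is {39 | -5}, a switch {a | b} with numbers a > b.
Cooling {a | b} by t gives {a - t | b + t}, which stops being hot when a - t = b + t, i.e. at t = (a - b)/2. So the temperature of a switch is (a - b)/2.
Temperature = (Left option - Right option) / 2
= (39 - (-5)) / 2
= 44 / 2
= 22

22


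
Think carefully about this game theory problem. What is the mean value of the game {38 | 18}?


Game = {38 | 18}, a switch {a | b} with numbers a > b.
Its thermograph has left wall a - t and right wall b + t, which meet at t = (a - b)/2, where both equal (a + b)/2. So the mast (mean value) is at (a + b)/2.
Mean = (38 + (18))/2 = 56/2 = 28

28


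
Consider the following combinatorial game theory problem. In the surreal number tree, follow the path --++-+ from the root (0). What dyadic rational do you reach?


Sign expansion: --++-+
Rule: track bounds (lo, hi), initially (-inf, +inf). On '+', the current value becomes lo and we move to the simplest number in (value, hi): value + 1 if hi = +inf, otherwise the midpoint (value + hi)/2. On '-', the current value becomes hi and we move to value - 1 if lo = -inf, otherwise the midpoint (lo + value)/2.
Start at 0.
Step 1: sign = -, move left. Bounds: (-inf, 0). Value = -1
Step 2: sign = -, move left. Bounds: (-inf, -1). Value = -2
Step 3: sign = +, move right. Bounds: (-2, -1). Value = -3/2
Step 4: sign = +, move right. Bounds: (-3/2, -1). Value = -5/4
Step 5: sign = -, move left. Bounds: (-3/2, -5/4). Value = -11/8
Step 6: sign = +, move right. Bounds: (-11/8, -5/4). Value = -21/16
The surreal number with sign expansion --++-+ is -21/16.

-21/16


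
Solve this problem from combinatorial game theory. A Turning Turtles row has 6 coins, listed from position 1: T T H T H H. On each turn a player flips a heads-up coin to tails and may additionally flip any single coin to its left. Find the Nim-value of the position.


Coins: T T H T H H
Key fact: a single head at position k behaves exactly like a Nim heap of size k (turning it to T and optionally flipping a coin at j < k corresponds to moving the heap from k to j, or to 0), and heads combine as a disjunctive sum (two heads at the same place would cancel, matching j XOR j = 0). So the Nim-value is the XOR of the 1-indexed positions of the heads.
Face-up positions (1-indexed): [3, 5, 6]
XOR 0 with 3: 0 XOR 3 = 3
XOR 3 with 5: 3 XOR 5 = 6
XOR 6 with 6: 6 XOR 6 = 0
Nim-value = 0

0


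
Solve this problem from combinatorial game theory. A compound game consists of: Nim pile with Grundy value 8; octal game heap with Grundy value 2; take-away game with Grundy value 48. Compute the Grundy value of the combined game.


By the Sprague-Grundy theorem, the Grundy value of a sum of games is the XOR of individual Grundy values.
Nim pile: Grundy value = 8. Running XOR: 0 XOR 8 = 8
octal game heap: Grundy value = 2. Running XOR: 8 XOR 2 = 10
take-away game: Grundy value = 48. Running XOR: 10 XOR 48 = 58
The combined Grundy value is 58.

58


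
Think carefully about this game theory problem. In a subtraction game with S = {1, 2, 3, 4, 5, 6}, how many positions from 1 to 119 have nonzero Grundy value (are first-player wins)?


Subtraction set S = {1, 2, 3, 4, 5, 6}, so G(n) = n mod 7.
G(n) = 0 when n is a multiple of 7.
Multiples of 7 in [1, 119]: 17
N-positions (nonzero Grundy) = 119 - 17 = 102

102


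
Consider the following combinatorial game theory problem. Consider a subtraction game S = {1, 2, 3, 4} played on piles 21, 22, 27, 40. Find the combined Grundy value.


Subtraction set: {1, 2, 3, 4}
For this subtraction set, G(n) = n mod 5 (period = max + 1 = 5).
Pile 1 (size 21): G(21) = 21 mod 5 = 1
Pile 2 (size 22): G(22) = 22 mod 5 = 2
Pile 3 (size 27): G(27) = 27 mod 5 = 2
Pile 4 (size 40): G(40) = 40 mod 5 = 0
Total Grundy value = XOR of all: 1 XOR 2 XOR 2 XOR 0 = 1

1


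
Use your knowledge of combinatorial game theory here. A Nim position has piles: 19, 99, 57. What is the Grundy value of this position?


We need the XOR (exclusive or) of all pile sizes.
After XOR-ing pile 1 (size 19): 0 XOR 19 = 19
After XOR-ing pile 2 (size 99): 19 XOR 99 = 112
After XOR-ing pile 3 (size 57): 112 XOR 57 = 73
The Nim-value of this position is 73.

73


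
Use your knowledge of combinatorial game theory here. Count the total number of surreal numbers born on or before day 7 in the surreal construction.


Day 0: {|} = 0 is born. Count = 1.
Day n: the number of surreal numbers born by day n is 2^(n+1) - 1.
By day 0: 2^1 - 1 = 1
By day 1: 2^2 - 1 = 3
By day 2: 2^3 - 1 = 7
By day 3: 2^4 - 1 = 15
By day 4: 2^5 - 1 = 31
By day 5: 2^6 - 1 = 63
By day 6: 2^7 - 1 = 127
By day 7: 2^8 - 1 = 255
By day 7: 255 surreal numbers.

255


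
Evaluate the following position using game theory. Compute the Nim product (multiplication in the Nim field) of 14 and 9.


Nim multiplication is bilinear over XOR: (u XOR v) * w = (u*w) XOR (v*w).
So we split each operand into its bit components and XOR the pairwise Nim products.
14 = 2 + 4 + 8 (as XOR of powers of 2).
9 = 1 + 8 (as XOR of powers of 2).
Using the standard Nim-product table on single bits:
  2*2 = 3,   2*4 = 8,   2*8 = 12,
  4*4 = 6,   4*8 = 11,  8*8 = 13,
and  1*x = x (identity), k*l = l*k (commutative).
Pairwise Nim products:
  2 * 1 = 2
  2 * 8 = 12
  4 * 1 = 4
  4 * 8 = 11
  8 * 1 = 8
  8 * 8 = 13
XOR them: 2 XOR 12 XOR 4 XOR 11 XOR 8 XOR 13 = 4.
Result: 14 * 9 = 4 (in Nim).

4


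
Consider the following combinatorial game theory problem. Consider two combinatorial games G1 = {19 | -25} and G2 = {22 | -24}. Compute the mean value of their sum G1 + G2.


G1 = {19 | -25}, G2 = {22 | -24}
Each is a switch {a | b} with numbers a > b; its mean value is (a + b)/2, and mean value is additive over game sums: m(G1 + G2) = m(G1) + m(G2).
Mean of G1 = (19 + (-25))/2 = -6/2 = -3
Mean of G2 = (22 + (-24))/2 = -2/2 = -1
Mean of G1 + G2 = -3 + -1 = -4

-4


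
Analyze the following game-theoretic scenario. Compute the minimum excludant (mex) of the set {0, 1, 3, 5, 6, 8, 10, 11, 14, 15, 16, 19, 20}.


Set = {0, 1, 3, 5, 6, 8, 10, 11, 14, 15, 16, 19, 20}
0 is in the set.
1 is in the set.
2 is NOT in the set. This is the mex.
mex = 2

2


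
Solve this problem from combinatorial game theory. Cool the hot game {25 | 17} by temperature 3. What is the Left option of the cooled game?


Original game: {25 | 17} (a switch {a | b} with a > b).
Cooling by t (for t below the temperature (a - b)/2 = 4) taxes each move by t: {a | b} cooled by t is {a - t | b + t}.
Cooling amount: t = 3
Cooled Left option: 25 - 3 = 22
Cooled Right option: 17 + 3 = 20
Cooled game: {22 | 20}
Left option = 22

22


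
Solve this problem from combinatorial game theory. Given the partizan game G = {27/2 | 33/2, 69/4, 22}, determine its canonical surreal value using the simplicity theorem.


Left options: {27/2}, max = 27/2
Right options: {33/2, 69/4, 22}, min = 33/2
All options are numbers and max(Left) < min(Right), so by the simplicity theorem the value is the simplest (earliest-born) number strictly between 27/2 and 33/2.
Integers 14 through 16 all lie strictly between 27/2 and 33/2.
Among integers, the simplest (lowest birthday = smallest |n|; 0 is born on day 0, +-n on day n) is 14.
No non-integer in the interval can be simpler: if x is a non-integer in the interval, then floor(x) or ceil(x) also lies in the interval (the interval contains an integer), and both are proper prefixes of x's sign expansion, i.e. born earlier. So the game value is 14.
Game value = 14

14


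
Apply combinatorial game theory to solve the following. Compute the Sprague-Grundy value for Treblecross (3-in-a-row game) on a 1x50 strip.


Treblecross: place X on empty cells; 3-in-a-row wins.
Playing within two cells of an existing X lets the opponent win at once, so sensible play treats the cells i-2..i+2 around each X as dead. The player left with no safe cell loses, so this is a normal-play take-away game on strips of safe cells.
Placing X at cell i (0-indexed) of a strip of k safe cells leaves independent strips of sizes max(0, i-2) and max(0, k-i-3). Hence G(k) = mex{ G(max(0,i-2)) XOR G(max(0,k-i-3)) : 0 <= i < k }, with G(0) = 0.
G(1): splits (0,0):0^0=0 -> mex({0}) = 1
G(2): splits (0,0):0^0=0 -> mex({0}) = 1
G(3): splits (0,0):0^0=0 -> mex({0}) = 1
G(4): splits (0,1):0^1=1 (0,0):0^0=0 -> mex({0, 1}) = 2
G(5): splits (0,2):0^1=1 (0,1):0^1=1 (0,0):0^0=0 -> mex({0, 1}) = 2
G(6) = mex({1}) = 0
G(7) = mex({0, 1, 2}) = 3
G(8) = mex({0, 1, 2}) = 3
G(9) = mex({0, 2}) = 1
G(10) = mex({0, 2, 3}) = 1
G(11) = mex({0, 3}) = 1
G(12) = mex({1, 3}) = 0
G(13) = mex({0, 1, 2, 3}) = 4
G(14) = mex({0, 1, 2}) = 3
G(15) = mex({0, 1, 2}) = 3
G(16) = mex({0, 1, 2, 4}) = 3
G(17) = mex({0, 1, 3, 4}) = 2
G(18) = mex({0, 1, 3, 4}) = 2
G(19) = mex({0, 1, 3, 5}) = 2
G(20) = mex({0, 1, 2, 3, 5}) = 4
G(21) = mex({0, 1, 2, 3, 5}) = 4
G(22) = mex({1, 2, 6}) = 0
G(23) = mex({0, 1, 2, 3, 4, 6}) = 5
G(24) = mex({0, 1, 2, 3, 4}) = 5
G(25) = mex({0, 1, 3, 4, 7}) = 2
G(26) = mex({0, 1, 3, 4, 5, 7}) = 2
G(27) = mex({0, 1, 3, 5}) = 2
G(28) = mex({0, 1, 2, 5}) = 3
G(29) = mex({0, 1, 2, 4, 5, 6}) = 3
G(30) = mex({1, 2, 4, 6}) = 0
G(31) = mex({0, 1, 2, 3, 4, 6}) = 5
G(32) = mex({1, 2, 3, 4, 7}) = 0
G(33) = mex({0, 3, 7}) = 1
G(34) = mex({0, 2, 3, 5, 7}) = 1
G(35) = mex({0, 2, 3, 5, 6}) = 1
G(36) = mex({0, 1, 2, 5, 6}) = 3
G(37) = mex({0, 1, 2, 4, 5, 6}) = 3
G(38) = mex({0, 1, 2, 4}) = 3
G(39) = mex({0, 1, 2, 3, 4, 7}) = 5
G(40) = mex({0, 1, 2, 3, 4, 5, 7}) = 6
G(41) = mex({0, 1, 2, 3, 5, 7}) = 4
G(42) = mex({0, 1, 2, 3, 5, 6, 7}) = 4
G(43) = mex({0, 2, 3, 5, 6}) = 1
G(44) = mex({1, 2, 3, 4, 5, 6}) = 0
G(45) = mex({0, 1, 2, 3, 4, 6, 7}) = 5
G(46) = mex({0, 1, 2, 3, 4, 7}) = 5
G(47) = mex({0, 1, 2, 3, 4, 5, 7}) = 6
G(48) = mex({0, 1, 2, 3, 4, 5, 7}) = 6
G(49) = mex({0, 1, 3, 4, 5, 7}) = 2
G(50) = mex({0, 1, 2, 3, 4, 5, 6}) = 7
Therefore G(50) = 7.

7


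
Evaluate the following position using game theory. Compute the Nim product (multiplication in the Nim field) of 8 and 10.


Nim multiplication is bilinear over XOR: (u XOR v) * w = (u*w) XOR (v*w).
So we split each operand into its bit components and XOR the pairwise Nim products.
8 = 8 (as XOR of powers of 2).
10 = 2 + 8 (as XOR of powers of 2).
Using the standard Nim-product table on single bits:
  2*2 = 3,   2*4 = 8,   2*8 = 12,
  4*4 = 6,   4*8 = 11,  8*8 = 13,
and  1*x = x (identity), k*l = l*k (commutative).
Pairwise Nim products:
  8 * 2 = 12
  8 * 8 = 13
XOR them: 12 XOR 13 = 1.
Result: 8 * 10 = 1 (in Nim).

1


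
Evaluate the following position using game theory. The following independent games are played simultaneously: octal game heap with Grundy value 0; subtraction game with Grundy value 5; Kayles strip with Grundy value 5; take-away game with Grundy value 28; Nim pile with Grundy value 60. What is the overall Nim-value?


By the Sprague-Grundy theorem, the Grundy value of a sum of games is the XOR of individual Grundy values.
octal game heap: Grundy value = 0. Running XOR: 0 XOR 0 = 0
subtraction game: Grundy value = 5. Running XOR: 0 XOR 5 = 5
Kayles strip: Grundy value = 5. Running XOR: 5 XOR 5 = 0
take-away game: Grundy value = 28. Running XOR: 0 XOR 28 = 28
Nim pile: Grundy value = 60. Running XOR: 28 XOR 60 = 32
The combined Grundy value is 32.

32


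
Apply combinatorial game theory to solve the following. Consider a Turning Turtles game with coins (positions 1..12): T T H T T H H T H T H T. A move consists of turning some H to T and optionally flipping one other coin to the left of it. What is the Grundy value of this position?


Coins: T T H T T H H T H T H T
Key fact: a single head at position k behaves exactly like a Nim heap of size k (turning it to T and optionally flipping a coin at j < k corresponds to moving the heap from k to j, or to 0), and heads combine as a disjunctive sum (two heads at the same place would cancel, matching j XOR j = 0). So the Nim-value is the XOR of the 1-indexed positions of the heads.
Face-up positions (1-indexed): [3, 6, 7, 9, 11]
XOR 0 with 3: 0 XOR 3 = 3
XOR 3 with 6: 3 XOR 6 = 5
XOR 5 with 7: 5 XOR 7 = 2
XOR 2 with 9: 2 XOR 9 = 11
XOR 11 with 11: 11 XOR 11 = 0
Nim-value = 0

0


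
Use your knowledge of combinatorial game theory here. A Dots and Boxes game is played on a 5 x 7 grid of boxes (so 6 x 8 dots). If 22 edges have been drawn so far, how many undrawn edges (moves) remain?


Grid: 5 x 7 boxes, i.e. 6 rows and 8 columns of dots.
Horizontal edges: (rows + 1) * cols = 6 * 7 = 42
Vertical edges: rows * (cols + 1) = 5 * 8 = 40
Total edges: 42 + 40 = 82
Edges drawn: 22
Remaining: 82 - 22 = 60

60


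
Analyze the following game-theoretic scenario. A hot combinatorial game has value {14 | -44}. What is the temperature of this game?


The game is {14 | -44}, a switch {a | b} with numbers a > b.
Cooling {a | b} by t gives {a - t | b + t}, which stops being hot when a - t = b + t, i.e. at t = (a - b)/2. So the temperature of a switch is (a - b)/2.
Temperature = (Left option - Right option) / 2
= (14 - (-44)) / 2
= 58 / 2
= 29

29


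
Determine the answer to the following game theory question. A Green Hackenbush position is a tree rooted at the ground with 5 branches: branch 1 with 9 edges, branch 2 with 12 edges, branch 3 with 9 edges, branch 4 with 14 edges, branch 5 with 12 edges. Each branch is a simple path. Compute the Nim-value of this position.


The tree has 5 branches from the ground vertex.
In Green Hackenbush, the Nim-value of a simple path of length k is k.
Branch 1: length 9, Nim-value = 9
Branch 2: length 12, Nim-value = 12
Branch 3: length 9, Nim-value = 9
Branch 4: length 14, Nim-value = 14
Branch 5: length 12, Nim-value = 12
Total Nim-value = XOR of all branch values:
0 XOR 9 = 9
9 XOR 12 = 5
5 XOR 9 = 12
12 XOR 14 = 2
2 XOR 12 = 14
Nim-value of the tree = 14

14


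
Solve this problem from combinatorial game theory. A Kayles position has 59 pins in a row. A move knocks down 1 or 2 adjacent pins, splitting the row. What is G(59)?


Kayles: a move removes 1 or 2 adjacent pins from a contiguous row.
Removing pins from a row of k leaves two independent rows (a, b) with a + b = k - 1 (one pin) or a + b = k - 2 (two pins); an end removal gives a = 0.
By Sprague-Grundy, G(k) = mex{ G(a) XOR G(b) } over all these splits. G(0) = 0.
G(1): splits (0,0):0^0=0 -> mex({0}) = 1
G(2): splits (0,1):0^1=1 (0,0):0^0=0 -> mex({0, 1}) = 2
G(3): splits (0,2):0^2=2 (1,1):1^1=0 (0,1):0^1=1 -> mex({0, 1, 2}) = 3
G(4): splits (0,3):0^3=3 (1,2):1^2=3 (0,2):0^2=2 (1,1):1^1=0 -> mex({0, 2, 3}) = 1
G(5): splits (0,4):0^1=1 (1,3):1^3=2 (2,2):2^2=0 (0,3):0^3=3 (1,2):1^2=3 -> mex({0, 1, 2, 3}) = 4
G(6) = mex({0, 1, 2, 4}) = 3
G(7) = mex({0, 1, 3, 4, 5}) = 2
G(8) = mex({0, 2, 3, 5, 6}) = 1
G(9) = mex({0, 1, 2, 3, 6, 7}) = 4
G(10) = mex({0, 1, 3, 4, 5, 7}) = 2
G(11) = mex({0, 1, 2, 3, 4, 5}) = 6
G(12) = mex({0, 1, 2, 3, 5, 6, 7}) = 4
G(13) = mex({0, 2, 3, 4, 6, 7}) = 1
G(14) = mex({0, 1, 4, 5, 6, 7}) = 2
G(15) = mex({0, 1, 2, 3, 4, 5, 6}) = 7
G(16) = mex({0, 2, 3, 5, 6, 7}) = 1
G(17) = mex({0, 1, 2, 3, 5, 6, 7}) = 4
G(18) = mex({0, 1, 2, 4, 5, 6}) = 3
G(19) = mex({0, 1, 3, 4, 5, 7}) = 2
G(20) = mex({0, 2, 3, 4, 5, 6, 7}) = 1
G(21) = mex({0, 1, 2, 3, 5, 6, 7}) = 4
G(22) = mex({0, 1, 2, 3, 4, 5, 7}) = 6
G(23) = mex({0, 1, 2, 3, 4, 5, 6}) = 7
G(24) = mex({0, 1, 2, 3, 5, 6, 7}) = 4
G(25) = mex({0, 2, 3, 4, 6, 7}) = 1
G(26) = mex({0, 1, 3, 4, 5, 6, 7}) = 2
G(27) = mex({0, 1, 2, 3, 4, 5, 6, 7}) = 8
G(28) = mex({0, 1, 2, 3, 4, 6, 7, 8}) = 5
G(29) = mex({0, 1, 2, 3, 5, 6, 7, 8, 9}) = 4
G(30) = mex({0, 1, 2, 3, 4, 5, 6, 9, 10}) = 7
G(31) = mex({0, 1, 3, 4, 5, 7, 10, 11}) = 2
G(32) = mex({0, 2, 3, 4, 5, 6, 7, 9, 11}) = 1
G(33) = mex({0, 1, 2, 3, 4, 5, 6, 7, 9, 12}) = 8
G(34) = mex({0, 1, 2, 3, 4, 5, 7, 8, 11, 12}) = 6
G(35) = mex({0, 1, 2, 3, 4, 5, 6, 8, 9, 10, 11}) = 7
G(36) = mex({0, 1, 2, 3, 5, 6, 7, 9, 10}) = 4
G(37) = mex({0, 2, 3, 4, 6, 7, 9, 10, 11, 12}) = 1
G(38) = mex({0, 1, 3, 4, 5, 6, 7, 9, 10, 11, 12}) = 2
G(39) = mex({0, 1, 2, 4, 5, 6, 7, 9, 10, 12, 14}) = 3
G(40) = mex({0, 2, 3, 4, 6, 7, 11, 12, 14}) = 1
G(41) = mex({0, 1, 2, 3, 5, 6, 7, 9, 10, 11, 12}) = 4
G(42) = mex({0, 1, 2, 3, 4, 5, 6, 9, 10}) = 7
G(43) = mex({0, 1, 3, 4, 5, 7, 9, 10, 12, 15}) = 2
G(44) = mex({0, 2, 3, 4, 5, 6, 7, 9, 10, 12, 15}) = 1
G(45) = mex({0, 1, 2, 3, 4, 5, 6, 7, 9, 10, 12, 14}) = 8
G(46) = mex({0, 1, 3, 4, 5, 7, 8, 11, 12, 14}) = 2
G(47) = mex({0, 1, 2, 3, 4, 5, 6, 8, 9, 10, 11, 12}) = 7
G(48) = mex({0, 1, 2, 3, 5, 6, 7, 9, 10}) = 4
G(49) = mex({0, 2, 3, 4, 6, 7, 9, 10, 11, 12, 15}) = 1
G(50) = mex({0, 1, 4, 5, 6, 7, 9, 11, 12, 14, 15}) = 2
G(51) = mex({0, 1, 2, 3, 4, 5, 6, 7, 9, 12, 14, 15}) = 8
G(52) = mex({0, 2, 3, 4, 5, 6, 7, 8, 11, 12, 15}) = 1
G(53) = mex({0, 1, 2, 3, 5, 6, 7, 8, 9, 10, 11, 12}) = 4
G(54) = mex({0, 1, 2, 3, 4, 5, 6, 9, 10}) = 7
G(55) = mex({0, 1, 3, 4, 5, 7, 9, 10, 11, 12}) = 2
G(56) = mex({0, 2, 3, 4, 5, 6, 7, 9, 10, 11, 12, 13, 14}) = 1
G(57) = mex({0, 1, 2, 3, 5, 6, 7, 9, 10, 12, 13, 14, 15}) = 4
G(58) = mex({0, 1, 3, 4, 5, 7, 11, 12, 14, 15}) = 2
G(59) = mex({0, 1, 2, 3, 4, 5, 6, 9, 10, 11, 12, 15}) = 7
Therefore G(59) = 7.

7


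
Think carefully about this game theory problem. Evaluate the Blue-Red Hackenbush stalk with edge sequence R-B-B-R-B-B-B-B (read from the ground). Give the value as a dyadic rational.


Edges (from ground): R-B-B-R-B-B-B-B
By Berlekamp's sign-expansion rule, a Blue-Red Hackenbush stalk has the value of the surreal number whose sign sequence is the edge sequence with B -> + and R -> -.
Sign sequence: -++-++++
Trace the sign expansion in the surreal number tree, starting from 0:
Edge 1: R (sign -) -> bounds (-inf, 0), value = -1
Edge 2: B (sign +) -> bounds (-1, 0), value = -1/2
Edge 3: B (sign +) -> bounds (-1/2, 0), value = -1/4
Edge 4: R (sign -) -> bounds (-1/2, -1/4), value = -3/8
Edge 5: B (sign +) -> bounds (-3/8, -1/4), value = -5/16
Edge 6: B (sign +) -> bounds (-5/16, -1/4), value = -9/32
Edge 7: B (sign +) -> bounds (-9/32, -1/4), value = -17/64
Edge 8: B (sign +) -> bounds (-17/64, -1/4), value = -33/128
Game value = -33/128

-33/128


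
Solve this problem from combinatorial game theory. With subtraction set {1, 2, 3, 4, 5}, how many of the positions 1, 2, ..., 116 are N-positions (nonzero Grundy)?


Subtraction set S = {1, 2, 3, 4, 5}, so G(n) = n mod 6.
G(n) = 0 when n is a multiple of 6.
Multiples of 6 in [1, 116]: 19
N-positions (nonzero Grundy) = 116 - 19 = 97

97


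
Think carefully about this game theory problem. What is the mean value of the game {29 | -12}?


Game = {29 | -12}, a switch {a | b} with numbers a > b.
Its thermograph has left wall a - t and right wall b + t, which meet at t = (a - b)/2, where both equal (a + b)/2. So the mast (mean value) is at (a + b)/2.
Mean = (29 + (-12))/2 = 17/2 = 17/2

17/2


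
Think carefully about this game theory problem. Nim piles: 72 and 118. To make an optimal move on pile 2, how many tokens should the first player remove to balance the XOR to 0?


Piles: 72 and 118
Current XOR: 72 XOR 118 = 62 (non-zero, so this is an N-position).
To make the XOR zero, we need to find a move that balances the piles.
For pile 2 (size 118): target = 118 XOR 62 = 72
We reduce pile 2 from 118 to 72.
Tokens removed: 118 - 72 = 46
Verification: 72 XOR 72 = 0

46


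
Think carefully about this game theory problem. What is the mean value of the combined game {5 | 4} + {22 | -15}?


G1 = {5 | 4}, G2 = {22 | -15}
Each is a switch {a | b} with numbers a > b; its mean value is (a + b)/2, and mean value is additive over game sums: m(G1 + G2) = m(G1) + m(G2).
Mean of G1 = (5 + (4))/2 = 9/2 = 9/2
Mean of G2 = (22 + (-15))/2 = 7/2 = 7/2
Mean of G1 + G2 = 9/2 + 7/2 = 8

8


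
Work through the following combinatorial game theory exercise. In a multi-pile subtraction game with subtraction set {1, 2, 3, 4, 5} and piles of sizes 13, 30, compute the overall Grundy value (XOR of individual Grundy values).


Subtraction set: {1, 2, 3, 4, 5}
For this subtraction set, G(n) = n mod 6 (period = max + 1 = 6).
Pile 1 (size 13): G(13) = 13 mod 6 = 1
Pile 2 (size 30): G(30) = 30 mod 6 = 0
Total Grundy value = XOR of all: 1 XOR 0 = 1

1


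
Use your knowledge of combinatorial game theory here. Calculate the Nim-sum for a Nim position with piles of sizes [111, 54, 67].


We need the XOR (exclusive or) of all pile sizes.
After XOR-ing pile 1 (size 111): 0 XOR 111 = 111
After XOR-ing pile 2 (size 54): 111 XOR 54 = 89
After XOR-ing pile 3 (size 67): 89 XOR 67 = 26
The Nim-value of this position is 26.

26


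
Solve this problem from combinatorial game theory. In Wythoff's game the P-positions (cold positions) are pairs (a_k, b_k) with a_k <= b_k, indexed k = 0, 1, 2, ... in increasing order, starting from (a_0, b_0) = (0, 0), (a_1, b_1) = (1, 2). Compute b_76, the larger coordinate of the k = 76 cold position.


By Wythoff's theorem, a_k = floor(k * phi) and b_k = floor(k * phi^2) = a_k + k, where phi = (1 + sqrt(5))/2 is the golden ratio.
phi = (1 + sqrt(5))/2 = 1.618034
phi^2 = phi + 1 = 2.618034
k = 76
k * phi^2 = 76 * 2.618034 = 198.970583
b_76 = floor(k * phi^2) = 198 (check: a_76 + k = 122 + 76 = 198)

198
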